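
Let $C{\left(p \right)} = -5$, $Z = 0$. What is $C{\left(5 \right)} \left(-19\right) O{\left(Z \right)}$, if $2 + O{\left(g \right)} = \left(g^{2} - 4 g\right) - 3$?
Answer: $-475$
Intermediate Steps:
$O{\left(g \right)} = -5 + g^{2} - 4 g$ ($O{\left(g \right)} = -2 - \left(3 - g^{2} + 4 g\right) = -5 + g^{2} - 4 g$)
$C{\left(5 \right)} \left(-19\right) O{\left(Z \right)} = \left(-5\right) \left(-19\right) \left(-5 + 0^{2} - 0\right) = 95 \left(-5 + 0 + 0\right) = 95 \left(-5\right) = -475$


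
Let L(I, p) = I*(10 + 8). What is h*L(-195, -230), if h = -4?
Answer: 14040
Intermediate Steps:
L(I, p) = 18*I (L(I, p) = I*18 = 18*I)
h*L(-195, -230) = -72*(-195) = -4*(-3510) = 14040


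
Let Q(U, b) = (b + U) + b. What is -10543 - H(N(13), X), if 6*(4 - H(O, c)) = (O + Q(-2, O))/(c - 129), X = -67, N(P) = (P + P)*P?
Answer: -3101071/294 ≈ -10548.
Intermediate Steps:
N(P) = 2*P² (N(P) = (2*P)*P = 2*P²)
Q(U, b) = U + 2*b (Q(U, b) = (U + b) + b = U + 2*b)
H(O, c) = 4 - (-2 + 3*O)/(6*(-129 + c)) (H(O, c) = 4 - (O + (-2 + 2*O))/(6*(c - 129)) = 4 - (-2 + 3*O)/(6*(-129 + c)))
-10543 - H(N(13), X) = -10543 - (-3094 - 6*13² + 24*(-67))/(6*(-129 - 67)) = -10543 - (-3094 - 6*169 - 1608)/(6*(-196)) = -10543 - (-1)*(-3094 - 3*338 - 1608)/(6*196) = -10543 - (-1)*(-3094 - 1014 - 1608)/(6*196) = -10543 - (-1)*(-5716)/(6*196) = -10543 - 1*1429/294 = -10543 - 1429/294 = -3101071/294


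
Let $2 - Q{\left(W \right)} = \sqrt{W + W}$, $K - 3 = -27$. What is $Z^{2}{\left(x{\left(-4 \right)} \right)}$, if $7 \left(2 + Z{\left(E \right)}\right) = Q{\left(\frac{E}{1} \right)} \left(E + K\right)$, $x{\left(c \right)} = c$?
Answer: $-28 - 160 i \sqrt{2} \approx -28.0 - 226.27 i$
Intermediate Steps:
$K = -24$ ($K = 3 - 27 = -24$)
$Q{\left(W \right)} = 2 - \sqrt{2} \sqrt{W}$ ($Q{\left(W \right)} = 2 - \sqrt{W + W} = 2 - \sqrt{2 W} = 2 - \sqrt{2} \sqrt{W}$)
$Z{\left(E \right)} = -2 + \frac{\left(-24 + E\right) \left(2 - \sqrt{2} \sqrt{E}\right)}{7}$ ($Z{\left(E \right)} = -2 + \frac{\left(2 - \sqrt{2} \sqrt{\frac{E}{1}}\right) \left(E - 24\right)}{7} = -2 + \frac{\left(2 - \sqrt{2} \sqrt{E 1}\right) \left(-24 + E\right)}{7} = -2 + \frac{\left(2 - \sqrt{2} \sqrt{E}\right) \left(-24 + E\right)}{7} = -2 + \frac{\left(-24 + E\right) \left(2 - \sqrt{2} \sqrt{E}\right)}{7}$)
$Z^{2}{\left(x{\left(-4 \right)} \right)} = \left(- \frac{62}{7} - - \frac{4 \left(-2 + \sqrt{2} \sqrt{-4}\right)}{7} + \frac{24 \sqrt{2} \sqrt{-4}}{7}\right)^{2} = \left(- \frac{62}{7} - - \frac{4 \left(-2 + \sqrt{2} \cdot 2 i\right)}{7} + \frac{24 \sqrt{2} \cdot 2 i}{7}\right)^{2} = \left(- \frac{62}{7} - - \frac{4 \left(-2 + 2 i \sqrt{2}\right)}{7} + \frac{48 i \sqrt{2}}{7}\right)^{2} = \left(- \frac{62}{7} - \left(\frac{8}{7} - \frac{8 i \sqrt{2}}{7}\right) + \frac{48 i \sqrt{2}}{7}\right)^{2} = \left(-10 + 8 i \sqrt{2}\right)^{2}$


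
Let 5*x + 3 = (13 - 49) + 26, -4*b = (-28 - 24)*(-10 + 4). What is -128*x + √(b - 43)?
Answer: 1664/5 + 11*I ≈ 332.8 + 11.0*I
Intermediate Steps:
b = -78 (b = -(-28 - 24)*(-10 + 4)/4 = -(-13)*(-6) = -¼*312 = -78)
x = -13/5 (x = -⅗ + ((13 - 49) + 26)/5 = -⅗ + (-36 + 26)/5 = -⅗ + (⅕)*(-10) = -⅗ - 2 = -13/5 ≈ -2.6000)
-128*x + √(b - 43) = -128*(-13/5) + √(-78 - 43) = 1664/5 + √(-121) = 1664/5 + 11*I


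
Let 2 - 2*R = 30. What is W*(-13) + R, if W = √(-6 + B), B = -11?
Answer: -14 - 13*I*√17 ≈ -14.0 - 53.6*I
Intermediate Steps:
R = -14 (R = 1 - ½*30 = 1 - 15 = -14)
W = I*√17 (W = √(-6 - 11) = √(-17) = I*√17 ≈ 4.1231*I)
W*(-13) + R = (I*√17)*(-13) - 14 = -13*I*√17 - 14 = -14 - 13*I*√17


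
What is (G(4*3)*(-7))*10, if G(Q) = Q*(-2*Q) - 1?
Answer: 20230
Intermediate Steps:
G(Q) = -1 - 2*Q² (G(Q) = -2*Q² - 1 = -1 - 2*Q²)
(G(4*3)*(-7))*10 = ((-1 - 2*(4*3)²)*(-7))*10 = ((-1 - 2*12²)*(-7))*10 = ((-1 - 2*144)*(-7))*10 = ((-1 - 288)*(-7))*10 = -289*(-7)*10 = 2023*10 = 20230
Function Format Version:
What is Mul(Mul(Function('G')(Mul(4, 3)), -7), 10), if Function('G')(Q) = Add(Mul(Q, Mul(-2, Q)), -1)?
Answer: 20230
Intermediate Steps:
Function('G')(Q) = Add(-1, Mul(-2, Pow(Q, 2))) (Function('G')(Q) = Add(Mul(-2, Pow(Q, 2)), -1) = Add(-1, Mul(-2, Pow(Q, 2))))
Mul(Mul(Function('G')(Mul(4, 3)), -7), 10) = Mul(Mul(Add(-1, Mul(-2, Pow(Mul(4, 3), 2))), -7), 10) = Mul(Mul(Add(-1, Mul(-2, Pow(12, 2))), -7), 10) = Mul(Mul(Add(-1, Mul(-2, 144)), -7), 10) = Mul(Mul(Add(-1, -288), -7), 10) = Mul(Mul(-289, -7), 10) = Mul(2023, 10) = 20230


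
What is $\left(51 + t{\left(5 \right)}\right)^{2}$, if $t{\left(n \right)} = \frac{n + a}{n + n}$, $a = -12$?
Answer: $\frac{253009}{100} \approx 2530.1$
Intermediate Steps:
$t{\left(n \right)} = \frac{-12 + n}{2 n}$ ($t{\left(n \right)} = \frac{n - 12}{n + n} = \frac{-12 + n}{2 n}$)
$\left(51 + t{\left(5 \right)}\right)^{2} = \left(51 + \frac{-12 + 5}{2 \cdot 5}\right)^{2} = \left(51 + \frac{1}{2} \cdot \frac{1}{5} \left(-7\right)\right)^{2} = \left(51 - \frac{7}{10}\right)^{2} = \left(\frac{503}{10}\right)^{2} = \frac{253009}{100}$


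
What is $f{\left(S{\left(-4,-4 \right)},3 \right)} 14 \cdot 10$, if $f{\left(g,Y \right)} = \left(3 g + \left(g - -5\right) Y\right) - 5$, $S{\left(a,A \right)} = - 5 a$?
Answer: $18200$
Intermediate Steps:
$f{\left(g,Y \right)} = -5 + 3 g + Y \left(5 + g\right)$ ($f{\left(g,Y \right)} = \left(3 g + \left(g + 5\right) Y\right) - 5 = \left(3 g + \left(5 + g\right) Y\right) - 5 = \left(3 g + Y \left(5 + g\right)\right) - 5 = -5 + 3 g + Y \left(5 + g\right)$)
$f{\left(S{\left(-4,-4 \right)},3 \right)} 14 \cdot 10 = \left(-5 + 3 \left(\left(-5\right) \left(-4\right)\right) + 5 \cdot 3 + 3 \left(\left(-5\right) \left(-4\right)\right)\right) 14 \cdot 10 = \left(-5 + 3 \cdot 20 + 15 + 3 \cdot 20\right) 14 \cdot 10 = \left(-5 + 60 + 15 + 60\right) 14 \cdot 10 = 130 \cdot 14 \cdot 10 = 1820 \cdot 10 = 18200$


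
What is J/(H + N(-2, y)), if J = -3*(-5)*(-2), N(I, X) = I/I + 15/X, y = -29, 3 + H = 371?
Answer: -145/1781 ≈ -0.081415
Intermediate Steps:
H = 368 (H = -3 + 371 = 368)
N(I, X) = 1 + 15/X
J = -30 (J = 15*(-2) = -30)
J/(H + N(-2, y)) = -30/(368 + (15 - 29)/(-29)) = -30/(368 - 1/29*(-14)) = -30/(368 + 14/29) = -30/10686/29 = -30*29/10686 = -145/1781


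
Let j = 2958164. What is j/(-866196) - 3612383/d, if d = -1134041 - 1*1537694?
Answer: -1193599647368/578561542515 ≈ -2.0630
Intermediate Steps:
d = -2671735 (d = -1134041 - 1537694 = -2671735)
j/(-866196) - 3612383/d = 2958164/(-866196) - 3612383/(-2671735) = 2958164*(-1/866196) - 3612383*(-1/2671735) = -739541/216549 + 3612383/2671735 = -1193599647368/578561542515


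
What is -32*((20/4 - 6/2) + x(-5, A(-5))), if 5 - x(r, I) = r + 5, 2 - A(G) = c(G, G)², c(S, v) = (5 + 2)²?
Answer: -224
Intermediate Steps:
c(S, v) = 49 (c(S, v) = 7² = 49)
A(G) = -2399 (A(G) = 2 - 1*49² = 2 - 1*2401 = 2 - 2401 = -2399)
x(r, I) = -r (x(r, I) = 5 - (r + 5) = 5 - (5 + r) = 5 + (-5 - r) = -r)
-32*((20/4 - 6/2) + x(-5, A(-5))) = -32*((20/4 - 6/2) - 1*(-5)) = -32*((20*(¼) - 6*½) + 5) = -32*((5 - 3) + 5) = -32*(2 + 5) = -32*7 = -224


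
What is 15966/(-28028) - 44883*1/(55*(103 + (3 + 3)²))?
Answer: -62729127/9739730 ≈ -6.4405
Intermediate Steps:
15966/(-28028) - 44883*1/(55*(103 + (3 + 3)²)) = 15966*(-1/28028) - 44883*1/(55*(103 + 6²)) = -7983/14014 - 44883*1/(55*(103 + 36)) = -7983/14014 - 44883/(55*139) = -7983/14014 - 44883/7645 = -62729127/9739730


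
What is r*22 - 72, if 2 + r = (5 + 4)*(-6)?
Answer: -1304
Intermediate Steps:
r = -56 (r = -2 + (5 + 4)*(-6) = -2 + 9*(-6) = -2 - 54 = -56)
r*22 - 72 = -56*22 - 72 = -1232 - 72 = -1304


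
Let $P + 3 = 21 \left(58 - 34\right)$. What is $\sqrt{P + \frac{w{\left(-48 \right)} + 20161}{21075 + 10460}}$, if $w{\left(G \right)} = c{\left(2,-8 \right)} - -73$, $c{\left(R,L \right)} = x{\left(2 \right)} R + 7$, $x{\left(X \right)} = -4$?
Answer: $\frac{2 \sqrt{124715154095}}{31535} \approx 22.397$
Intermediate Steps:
$c{\left(R,L \right)} = 7 - 4 R$ ($c{\left(R,L \right)} = - 4 R + 7 = 7 - 4 R$)
$P = 501$ ($P = -3 + 21 \left(58 - 34\right) = -3 + 21 \cdot 24 = -3 + 504 = 501$)
$w{\left(G \right)} = 72$ ($w{\left(G \right)} = \left(7 - 8\right) - -73 = \left(7 - 8\right) + 73 = -1 + 73 = 72$)
$\sqrt{P + \frac{w{\left(-48 \right)} + 20161}{21075 + 10460}} = \sqrt{501 + \frac{72 + 20161}{21075 + 10460}} = \sqrt{501 + \frac{20233}{31535}} = \sqrt{\frac{15819268}{31535}} = \frac{2 \sqrt{124715154095}}{31535}$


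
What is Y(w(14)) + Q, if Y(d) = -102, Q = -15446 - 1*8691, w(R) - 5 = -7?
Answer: -24239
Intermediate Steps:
w(R) = -2 (w(R) = 5 - 7 = -2)
Q = -24137 (Q = -15446 - 8691 = -24137)
Y(w(14)) + Q = -102 - 24137 = -24239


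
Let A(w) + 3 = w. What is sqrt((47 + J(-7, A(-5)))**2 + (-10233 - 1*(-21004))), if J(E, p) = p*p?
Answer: 2*sqrt(5773) ≈ 151.96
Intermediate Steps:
A(w) = -3 + w
J(E, p) = p**2
sqrt((47 + J(-7, A(-5)))**2 + (-10233 - 1*(-21004))) = sqrt((47 + (-3 - 5)**2)**2 + (-10233 - 1*(-21004))) = sqrt((47 + (-8)**2)**2 + (-10233 + 21004)) = sqrt((47 + 64)**2 + 10771) = sqrt(111**2 + 10771) = sqrt(12321 + 10771) = sqrt(23092) = 2*sqrt(5773)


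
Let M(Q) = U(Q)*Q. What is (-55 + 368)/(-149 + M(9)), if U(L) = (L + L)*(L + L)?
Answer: 313/2767 ≈ 0.11312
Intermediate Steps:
U(L) = 4*L² (U(L) = (2*L)*(2*L) = 4*L²)
M(Q) = 4*Q³ (M(Q) = (4*Q²)*Q = 4*Q³)
(-55 + 368)/(-149 + M(9)) = (-55 + 368)/(-149 + 4*9³) = 313/(-149 + 4*729) = 313/(-149 + 2916) = 313/2767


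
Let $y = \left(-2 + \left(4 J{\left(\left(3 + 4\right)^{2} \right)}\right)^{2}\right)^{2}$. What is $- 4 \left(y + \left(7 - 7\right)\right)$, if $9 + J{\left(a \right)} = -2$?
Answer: $-14961424$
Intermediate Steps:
$J{\left(a \right)} = -11$ ($J{\left(a \right)} = -9 - 2 = -11$)
$y = 3740356$ ($y = \left(-2 + \left(4 \left(-11\right)\right)^{2}\right)^{2} = \left(-2 + \left(-44\right)^{2}\right)^{2} = \left(-2 + 1936\right)^{2} = 1934^{2} = 3740356$)
$- 4 \left(y + \left(7 - 7\right)\right) = - 4 \left(3740356 + \left(7 - 7\right)\right) = - 4 \left(3740356 + 0\right) = \left(-4\right) 3740356 = -14961424$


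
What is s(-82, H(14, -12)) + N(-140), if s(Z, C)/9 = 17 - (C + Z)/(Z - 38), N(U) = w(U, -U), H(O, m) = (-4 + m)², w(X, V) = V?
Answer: 6121/20 ≈ 306.05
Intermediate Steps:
N(U) = -U
s(Z, C) = 153 - 9*(C + Z)/(-38 + Z) (s(Z, C) = 9*(17 - (C + Z)/(Z - 38)) = 9*(17 - (C + Z)/(-38 + Z)) = 153 - 9*(C + Z)/(-38 + Z))
s(-82, H(14, -12)) + N(-140) = 9*(-646 - (-4 - 12)² + 16*(-82))/(-38 - 82) - 1*(-140) = 9*(-646 - 1*(-16)² - 1312)/(-120) + 140 = 9*(-1/120)*(-646 - 1*256 - 1312) + 140 = 9*(-1/120)*(-646 - 256 - 1312) + 140 = 9*(-1/120)*(-2214) + 140 = 3321/20 + 140 = 6121/20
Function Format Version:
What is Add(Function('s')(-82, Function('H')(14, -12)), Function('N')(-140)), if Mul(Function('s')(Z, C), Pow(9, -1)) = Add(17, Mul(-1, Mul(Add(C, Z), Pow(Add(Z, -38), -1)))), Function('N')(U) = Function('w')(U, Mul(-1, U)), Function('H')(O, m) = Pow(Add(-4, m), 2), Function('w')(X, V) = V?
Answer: Rational(6121, 20) ≈ 306.05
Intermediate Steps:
Function('N')(U) = Mul(-1, U)
Function('s')(Z, C) = Add(153, Mul(-9, Pow(Add(-38, Z), -1), Add(C, Z))) (Function('s')(Z, C) = Mul(9, Add(17, Mul(-1, Mul(Add(C, Z), Pow(Add(Z, -38), -1))))) = Mul(9, Add(17, Mul(-1, Mul(Add(C, Z), Pow(Add(-38, Z), -1))))) = Mul(9, Add(17, Mul(-1, Mul(Pow(Add(-38, Z), -1), Add(C, Z))))) = Mul(9, Add(17, Mul(-1, Pow(Add(-38, Z), -1), Add(C, Z)))) = Add(153, Mul(-9, Pow(Add(-38, Z), -1), Add(C, Z))))
Add(Function('s')(-82, Function('H')(14, -12)), Function('N')(-140)) = Add(Mul(9, Pow(Add(-38, -82), -1), Add(-646, Mul(-1, Pow(Add(-4, -12), 2)), Mul(16, -82))), Mul(-1, -140)) = Add(Mul(9, Pow(-120, -1), Add(-646, Mul(-1, Pow(-16, 2)), -1312)), 140) = Add(Mul(9, Rational(-1, 120), Add(-646, Mul(-1, 256), -1312)), 140) = Add(Mul(9, Rational(-1, 120), Add(-646, -256, -1312)), 140) = Add(Mul(9, Rational(-1, 120), -2214), 140) = Add(Rational(3321, 20), 140) = Rational(6121, 20)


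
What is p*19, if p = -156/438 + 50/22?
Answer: 29241/803 ≈ 36.415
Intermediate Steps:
p = 1539/803 (p = -156*1/438 + 50*(1/22) = -26/73 + 25/11 = 1539/803 ≈ 1.9166)
p*19 = (1539/803)*19 = 29241/803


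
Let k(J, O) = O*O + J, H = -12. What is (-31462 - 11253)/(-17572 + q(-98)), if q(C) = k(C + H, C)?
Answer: 42715/8078 ≈ 5.2878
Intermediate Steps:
k(J, O) = J + O² (k(J, O) = O² + J = J + O²)
q(C) = -12 + C + C² (q(C) = (C - 12) + C² = (-12 + C) + C² = -12 + C + C²)
(-31462 - 11253)/(-17572 + q(-98)) = (-31462 - 11253)/(-17572 + (-12 - 98 + (-98)²)) = -42715/(-17572 + (-12 - 98 + 9604)) = -42715/(-17572 + 9494) = -42715/(-8078) = -42715*(-1/8078) = 42715/8078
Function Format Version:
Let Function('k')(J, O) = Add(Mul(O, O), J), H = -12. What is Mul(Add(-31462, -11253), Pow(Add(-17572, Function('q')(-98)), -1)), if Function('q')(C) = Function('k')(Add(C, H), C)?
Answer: Rational(42715, 8078) ≈ 5.2878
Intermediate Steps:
Function('k')(J, O) = Add(J, Pow(O, 2)) (Function('k')(J, O) = Add(Pow(O, 2), J) = Add(J, Pow(O, 2)))
Function('q')(C) = Add(-12, C, Pow(C, 2)) (Function('q')(C) = Add(Add(C, -12), Pow(C, 2)) = Add(Add(-12, C), Pow(C, 2)) = Add(-12, C, Pow(C, 2)))
Mul(Add(-31462, -11253), Pow(Add(-17572, Function('q')(-98)), -1)) = Mul(Add(-31462, -11253), Pow(Add(-17572, Add(-12, -98, Pow(-98, 2))), -1)) = Mul(-42715, Pow(Add(-17572, Add(-12, -98, 9604)), -1)) = Mul(-42715, Pow(Add(-17572, 9494), -1)) = Mul(-42715, Pow(-8078, -1)) = Mul(-42715, Rational(-1, 8078)) = Rational(42715, 8078)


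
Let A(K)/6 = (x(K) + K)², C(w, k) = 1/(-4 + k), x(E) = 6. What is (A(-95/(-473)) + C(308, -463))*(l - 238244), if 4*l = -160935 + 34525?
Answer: -27502607462309/441782 ≈ -6.2254e+7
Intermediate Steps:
l = -63205/2 (l = (-160935 + 34525)/4 = (¼)*(-126410) = -63205/2 ≈ -31603.)
A(K) = 6*(6 + K)²
(A(-95/(-473)) + C(308, -463))*(l - 238244) = (6*(6 - 95/(-473))² + 1/(-4 - 463))*(-63205/2 - 238244) = (6*(6 - 95*(-1/473))² + 1/(-467))*(-539693/2) = (6*(6 + 95/473)² - 1/467)*(-539693/2) = (6*(2933/473)² - 1/467)*(-539693/2) = (6*(8602489/223729) - 1/467)*(-539693/2) = (51614934/223729 - 1/467)*(-539693/2) = (24103950449/104481443)*(-539693/2) = -27502607462309/441782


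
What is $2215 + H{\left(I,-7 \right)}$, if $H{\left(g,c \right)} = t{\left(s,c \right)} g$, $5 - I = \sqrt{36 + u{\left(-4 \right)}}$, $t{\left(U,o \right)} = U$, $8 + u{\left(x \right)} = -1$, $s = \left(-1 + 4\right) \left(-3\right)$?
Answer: $2170 + 27 \sqrt{3} \approx 2216.8$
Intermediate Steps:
$s = -9$ ($s = 3 \left(-3\right) = -9$)
$u{\left(x \right)} = -9$ ($u{\left(x \right)} = -8 - 1 = -9$)
$I = 5 - 3 \sqrt{3}$ ($I = 5 - \sqrt{36 - 9} = 5 - \sqrt{27} = 5 - 3 \sqrt{3} \approx -0.19615$)
$H{\left(g,c \right)} = - 9 g$
$2215 + H{\left(I,-7 \right)} = 2215 - 9 \left(5 - 3 \sqrt{3}\right) = 2215 - \left(45 - 27 \sqrt{3}\right) = 2170 + 27 \sqrt{3}$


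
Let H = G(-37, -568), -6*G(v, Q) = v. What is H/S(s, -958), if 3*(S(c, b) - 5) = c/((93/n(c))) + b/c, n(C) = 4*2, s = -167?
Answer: 574647/197894 ≈ 2.9038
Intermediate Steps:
G(v, Q) = -v/6
H = 37/6 (H = -⅙*(-37) = 37/6 ≈ 6.1667)
n(C) = 8
S(c, b) = 5 + 8*c/279 + b/(3*c) (S(c, b) = 5 + (c/((93/8)) + b/c)/3 = 5 + (c/((93*(⅛))) + b/c)/3 = 5 + (c/(93/8) + b/c)/3 = 5 + (c*(8/93) + b/c)/3 = 5 + (8*c/93 + b/c)/3 = 5 + (8*c/279 + b/(3*c)) = 5 + 8*c/279 + b/(3*c))
H/S(s, -958) = 37/(6*(5 + (8/279)*(-167) + (⅓)*(-958)/(-167))) = 37/(6*(5 - 1336/279 + (⅓)*(-958)*(-1/167))) = 37/(6*(5 - 1336/279 + 958/501)) = 37/(6*(98947/46593)) = (37/6)*(46593/98947) = 574647/197894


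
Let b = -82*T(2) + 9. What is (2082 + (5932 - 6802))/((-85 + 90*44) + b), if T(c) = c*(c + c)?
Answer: 101/269 ≈ 0.37546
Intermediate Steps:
T(c) = 2*c² (T(c) = c*(2*c) = 2*c²)
b = -647 (b = -164*2² + 9 = -164*4 + 9 = -82*8 + 9 = -656 + 9 = -647)
(2082 + (5932 - 6802))/((-85 + 90*44) + b) = (2082 + (5932 - 6802))/((-85 + 90*44) - 647) = (2082 - 870)/((-85 + 3960) - 647) = 1212/(3875 - 647) = 1212/3228 = 1212*(1/3228) = 101/269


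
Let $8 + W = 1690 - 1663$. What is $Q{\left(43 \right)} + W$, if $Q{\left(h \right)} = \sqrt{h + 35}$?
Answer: $19 + \sqrt{78} \approx 27.832$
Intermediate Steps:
$Q{\left(h \right)} = \sqrt{35 + h}$
$W = 19$ ($W = -8 + \left(1690 - 1663\right) = -8 + 27 = 19$)
$Q{\left(43 \right)} + W = \sqrt{35 + 43} + 19 = \sqrt{78} + 19 = 19 + \sqrt{78}$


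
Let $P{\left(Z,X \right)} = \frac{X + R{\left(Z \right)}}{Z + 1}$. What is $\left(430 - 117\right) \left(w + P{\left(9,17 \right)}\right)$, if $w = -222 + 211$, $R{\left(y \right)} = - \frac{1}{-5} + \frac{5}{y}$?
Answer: $- \frac{1299263}{450} \approx -2887.3$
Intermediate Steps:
$R{\left(y \right)} = \frac{1}{5} + \frac{5}{y}$ ($R{\left(y \right)} = \left(-1\right) \left(- \frac{1}{5}\right) + \frac{5}{y} = \frac{1}{5} + \frac{5}{y}$)
$P{\left(Z,X \right)} = \frac{X + \frac{25 + Z}{5 Z}}{1 + Z}$ ($P{\left(Z,X \right)} = \frac{X + \frac{25 + Z}{5 Z}}{Z + 1} = \frac{X + \frac{25 + Z}{5 Z}}{1 + Z}$)
$w = -11$
$\left(430 - 117\right) \left(w + P{\left(9,17 \right)}\right) = \left(430 - 117\right) \left(-11 + \frac{5 + \frac{1}{5} \cdot 9 + 17 \cdot 9}{9 \left(1 + 9\right)}\right) = 313 \left(-11 + \frac{5 + \frac{9}{5} + 153}{9 \cdot 10}\right) = 313 \left(-11 + \frac{1}{9} \cdot \frac{1}{10} \cdot \frac{799}{5}\right) = 313 \left(-11 + \frac{799}{450}\right) = 313 \left(- \frac{4151}{450}\right) = - \frac{1299263}{450}$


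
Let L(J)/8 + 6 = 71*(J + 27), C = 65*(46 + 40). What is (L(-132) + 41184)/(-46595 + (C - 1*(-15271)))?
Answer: 3084/4289 ≈ 0.71905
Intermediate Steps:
C = 5590 (C = 65*86 = 5590)
L(J) = 15288 + 568*J (L(J) = -48 + 8*(71*(J + 27)) = -48 + 8*(71*(27 + J)) = -48 + 8*(1917 + 71*J) = -48 + (15336 + 568*J) = 15288 + 568*J)
(L(-132) + 41184)/(-46595 + (C - 1*(-15271))) = ((15288 + 568*(-132)) + 41184)/(-46595 + (5590 - 1*(-15271))) = ((15288 - 74976) + 41184)/(-46595 + (5590 + 15271)) = (-59688 + 41184)/(-46595 + 20861) = -18504/(-25734) = -18504*(-1/25734) = 3084/4289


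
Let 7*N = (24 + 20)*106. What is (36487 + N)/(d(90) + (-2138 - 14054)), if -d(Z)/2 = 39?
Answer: -260073/113890 ≈ -2.2835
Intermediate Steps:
d(Z) = -78 (d(Z) = -2*39 = -78)
N = 4664/7 (N = ((24 + 20)*106)/7 = (44*106)/7 = (1/7)*4664 = 4664/7 ≈ 666.29)
(36487 + N)/(d(90) + (-2138 - 14054)) = (36487 + 4664/7)/(-78 + (-2138 - 14054)) = 260073/(7*(-78 - 16192)) = (260073/7)/(-16270) = (260073/7)*(-1/16270) = -260073/113890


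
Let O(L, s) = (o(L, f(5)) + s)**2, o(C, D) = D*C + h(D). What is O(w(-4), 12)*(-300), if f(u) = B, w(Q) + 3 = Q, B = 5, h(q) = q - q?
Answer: -158700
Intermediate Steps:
h(q) = 0
w(Q) = -3 + Q
f(u) = 5
o(C, D) = C*D (o(C, D) = D*C + 0 = C*D + 0 = C*D)
O(L, s) = (s + 5*L)**2 (O(L, s) = (L*5 + s)**2 = (5*L + s)**2 = (s + 5*L)**2)
O(w(-4), 12)*(-300) = (12 + 5*(-3 - 4))**2*(-300) = (12 + 5*(-7))**2*(-300) = (12 - 35)**2*(-300) = (-23)**2*(-300) = 529*(-300) = -158700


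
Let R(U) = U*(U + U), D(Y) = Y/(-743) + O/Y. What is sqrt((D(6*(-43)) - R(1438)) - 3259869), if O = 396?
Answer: I*sqrt(7548931718068613)/31949 ≈ 2719.5*I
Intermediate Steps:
D(Y) = 396/Y - Y/743 (D(Y) = Y/(-743) + 396/Y = Y*(-1/743) + 396/Y = -Y/743 + 396/Y = 396/Y - Y/743)
R(U) = 2*U**2 (R(U) = U*(2*U) = 2*U**2)
sqrt((D(6*(-43)) - R(1438)) - 3259869) = sqrt(((396/((6*(-43))) - 6*(-43)/743) - 2*1438**2) - 3259869) = sqrt(((396/(-258) - 1/743*(-258)) - 2*2067844) - 3259869) = sqrt(((396*(-1/258) + 258/743) - 1*4135688) - 3259869) = sqrt(((-66/43 + 258/743) - 4135688) - 3259869) = sqrt((-37944/31949 - 4135688) - 3259869) = sqrt(-132131133856/31949 - 3259869) = sqrt(-236280688537/31949) = I*sqrt(7548931718068613)/31949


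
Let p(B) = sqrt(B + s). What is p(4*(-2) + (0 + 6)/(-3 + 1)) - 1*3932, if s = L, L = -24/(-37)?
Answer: -3932 + I*sqrt(14171)/37 ≈ -3932.0 + 3.2174*I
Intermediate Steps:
L = 24/37 (L = -24*(-1/37) = 24/37 ≈ 0.64865)
s = 24/37 ≈ 0.64865
p(B) = sqrt(24/37 + B) (p(B) = sqrt(B + 24/37) = sqrt(24/37 + B))
p(4*(-2) + (0 + 6)/(-3 + 1)) - 1*3932 = sqrt(888 + 1369*(4*(-2) + (0 + 6)/(-3 + 1)))/37 - 1*3932 = sqrt(888 + 1369*(-8 + 6/(-2)))/37 - 3932 = sqrt(888 + 1369*(-8 + 6*(-1/2)))/37 - 3932 = sqrt(888 + 1369*(-8 - 3))/37 - 3932 = sqrt(888 + 1369*(-11))/37 - 3932 = sqrt(888 - 15059)/37 - 3932 = sqrt(-14171)/37 - 3932 = (I*sqrt(14171))/37 - 3932 = I*sqrt(14171)/37 - 3932 = -3932 + I*sqrt(14171)/37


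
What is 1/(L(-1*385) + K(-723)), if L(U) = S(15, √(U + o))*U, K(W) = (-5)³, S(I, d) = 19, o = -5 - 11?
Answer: -1/7440 ≈ -0.00013441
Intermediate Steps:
o = -16
K(W) = -125
L(U) = 19*U
1/(L(-1*385) + K(-723)) = 1/(19*(-1*385) - 125) = 1/(19*(-385) - 125) = 1/(-7315 - 125) = 1/(-7440) = -1/7440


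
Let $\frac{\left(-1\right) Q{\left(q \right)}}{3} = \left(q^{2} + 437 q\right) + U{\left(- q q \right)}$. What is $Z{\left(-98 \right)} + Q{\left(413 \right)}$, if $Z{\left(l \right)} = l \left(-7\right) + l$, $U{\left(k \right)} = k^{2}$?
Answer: $-87282403845$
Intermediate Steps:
$Z{\left(l \right)} = - 6 l$ ($Z{\left(l \right)} = - 7 l + l = - 6 l$)
$Q{\left(q \right)} = - 1311 q - 3 q^{2} - 3 q^{4}$ ($Q{\left(q \right)} = - 3 \left(\left(q^{2} + 437 q\right) + \left(- q q\right)^{2}\right) = - 3 \left(\left(q^{2} + 437 q\right) + \left(- q^{2}\right)^{2}\right) = - 3 \left(\left(q^{2} + 437 q\right) + q^{4}\right) = - 3 \left(q^{2} + q^{4} + 437 q\right) = - 1311 q - 3 q^{2} - 3 q^{4}$)
$Z{\left(-98 \right)} + Q{\left(413 \right)} = \left(-6\right) \left(-98\right) + 3 \cdot 413 \left(-437 - 413 - 413^{3}\right) = 588 + 3 \cdot 413 \left(-437 - 413 - 70444997\right) = 588 + 3 \cdot 413 \left(-70445847\right) = 588 - 87282404433 = -87282403845$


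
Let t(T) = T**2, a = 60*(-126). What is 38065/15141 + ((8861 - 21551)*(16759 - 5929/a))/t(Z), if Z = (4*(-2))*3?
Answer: -4293588163583/11628288 ≈ -3.6924e+5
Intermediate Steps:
a = -7560
Z = -24 (Z = -8*3 = -24)
38065/15141 + ((8861 - 21551)*(16759 - 5929/a))/t(Z) = 38065/15141 + ((8861 - 21551)*(16759 - 5929/(-7560)))/((-24)**2) = 38065*(1/15141) - 12690*(16759 - 5929*(-1/7560))/576 = 38065/15141 - 12690*(16759 + 847/1080)*(1/576) = 38065/15141 - 12690*18100567/1080*(1/576) = 38065/15141 - 850726649/4*1/576 = 38065/15141 - 850726649/2304 = -4293588163583/11628288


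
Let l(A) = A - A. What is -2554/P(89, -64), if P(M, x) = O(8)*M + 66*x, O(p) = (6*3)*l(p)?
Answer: 1277/2112 ≈ 0.60464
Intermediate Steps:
l(A) = 0
O(p) = 0 (O(p) = (6*3)*0 = 18*0 = 0)
P(M, x) = 66*x (P(M, x) = 0*M + 66*x = 0 + 66*x = 66*x)
-2554/P(89, -64) = -2554/(66*(-64)) = -2554/(-4224) = -2554*(-1/4224) = 1277/2112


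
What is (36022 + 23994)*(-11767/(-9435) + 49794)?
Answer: 28196606510512/9435 ≈ 2.9885e+9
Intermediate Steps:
(36022 + 23994)*(-11767/(-9435) + 49794) = 60016*(-11767*(-1/9435) + 49794) = 60016*(11767/9435 + 49794) = 60016*(469818157/9435) = 28196606510512/9435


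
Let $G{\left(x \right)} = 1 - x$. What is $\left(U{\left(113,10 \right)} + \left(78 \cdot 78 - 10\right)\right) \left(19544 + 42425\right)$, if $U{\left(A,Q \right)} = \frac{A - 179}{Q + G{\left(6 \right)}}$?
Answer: $\frac{1877908576}{5} \approx 3.7558 \cdot 10^{8}$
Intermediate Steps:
$U{\left(A,Q \right)} = \frac{-179 + A}{-5 + Q}$ ($U{\left(A,Q \right)} = \frac{A - 179}{Q + \left(1 - 6\right)} = \frac{-179 + A}{Q + \left(1 - 6\right)} = \frac{-179 + A}{Q - 5} = \frac{-179 + A}{-5 + Q}$)
$\left(U{\left(113,10 \right)} + \left(78 \cdot 78 - 10\right)\right) \left(19544 + 42425\right) = \left(\frac{-179 + 113}{-5 + 10} + \left(78 \cdot 78 - 10\right)\right) \left(19544 + 42425\right) = \left(\frac{1}{5} \left(-66\right) + \left(6084 - 10\right)\right) 61969 = \left(\frac{1}{5} \left(-66\right) + 6074\right) 61969 = \left(- \frac{66}{5} + 6074\right) 61969 = \frac{30304}{5} \cdot 61969 = \frac{1877908576}{5}$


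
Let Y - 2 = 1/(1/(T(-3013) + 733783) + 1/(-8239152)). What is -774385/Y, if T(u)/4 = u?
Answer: -646819784565/660718494106 ≈ -0.97896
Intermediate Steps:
T(u) = 4*u
Y = 660718494106/835269 (Y = 2 + 1/(1/(4*(-3013) + 733783) + 1/(-8239152)) = 2 + 1/(1/(-12052 + 733783) - 1/8239152) = 2 + 1/(1/721731 - 1/8239152) = 2 + 1/(835269/660716823568) = 2 + 660716823568/835269 = 660718494106/835269 ≈ 7.9103e+5)
-774385/Y = -774385/660718494106/835269 = -774385*835269/660718494106 = -646819784565/660718494106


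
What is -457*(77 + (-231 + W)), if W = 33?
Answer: 55297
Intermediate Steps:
-457*(77 + (-231 + W)) = -457*(77 + (-231 + 33)) = -457*(77 - 198) = -457*(-121) = 55297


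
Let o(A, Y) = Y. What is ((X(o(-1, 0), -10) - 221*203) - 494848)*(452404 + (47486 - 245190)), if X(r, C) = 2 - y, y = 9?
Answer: -137466174600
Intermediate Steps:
X(r, C) = -7 (X(r, C) = 2 - 1*9 = 2 - 9 = -7)
((X(o(-1, 0), -10) - 221*203) - 494848)*(452404 + (47486 - 245190)) = ((-7 - 221*203) - 494848)*(452404 + (47486 - 245190)) = ((-7 - 44863) - 494848)*(452404 - 197704) = (-44870 - 494848)*254700 = -539718*254700 = -137466174600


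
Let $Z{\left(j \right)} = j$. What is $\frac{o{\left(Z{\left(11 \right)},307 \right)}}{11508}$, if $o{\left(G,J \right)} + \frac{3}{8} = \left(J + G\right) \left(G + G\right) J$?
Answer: $\frac{5727391}{30688} \approx 186.63$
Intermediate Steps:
$o{\left(G,J \right)} = - \frac{3}{8} + 2 G J \left(G + J\right)$ ($o{\left(G,J \right)} = - \frac{3}{8} + \left(J + G\right) \left(G + G\right) J = - \frac{3}{8} + \left(G + J\right) 2 G J = - \frac{3}{8} + 2 G \left(G + J\right) J = - \frac{3}{8} + 2 G J \left(G + J\right)$)
$\frac{o{\left(Z{\left(11 \right)},307 \right)}}{11508} = \frac{- \frac{3}{8} + 2 \cdot 11 \cdot 307^{2} + 2 \cdot 307 \cdot 11^{2}}{11508} = \left(- \frac{3}{8} + 2 \cdot 11 \cdot 94249 + 2 \cdot 307 \cdot 121\right) \frac{1}{11508} = \left(- \frac{3}{8} + 2073478 + 74294\right) \frac{1}{11508} = \frac{17182173}{8} \cdot \frac{1}{11508} = \frac{5727391}{30688}$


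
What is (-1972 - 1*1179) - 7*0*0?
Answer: -3151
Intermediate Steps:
(-1972 - 1*1179) - 7*0*0 = (-1972 - 1179) - 0*0 = -3151 - 1*0 = -3151 + 0 = -3151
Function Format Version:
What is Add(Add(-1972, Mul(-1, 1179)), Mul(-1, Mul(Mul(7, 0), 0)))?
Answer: -3151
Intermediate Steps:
Add(Add(-1972, Mul(-1, 1179)), Mul(-1, Mul(Mul(7, 0), 0))) = Add(Add(-1972, -1179), Mul(-1, Mul(0, 0))) = Add(-3151, Mul(-1, 0)) = Add(-3151, 0) = -3151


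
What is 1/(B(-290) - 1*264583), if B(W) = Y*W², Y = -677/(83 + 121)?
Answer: -51/27727658 ≈ -1.8393e-6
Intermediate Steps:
Y = -677/204 ≈ -3.3186
B(W) = -677*W²/204
1/(B(-290) - 1*264583) = 1/(-677/204*(-290)² - 1*264583) = 1/(-677/204*84100 - 264583) = 1/(-14233925/51 - 264583) = 1/(-27727658/51) = -51/27727658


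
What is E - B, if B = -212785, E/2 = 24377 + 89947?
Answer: 441433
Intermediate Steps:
E = 228648 (E = 2*(24377 + 89947) = 2*114324 = 228648)
E - B = 228648 - 1*(-212785) = 228648 + 212785 = 441433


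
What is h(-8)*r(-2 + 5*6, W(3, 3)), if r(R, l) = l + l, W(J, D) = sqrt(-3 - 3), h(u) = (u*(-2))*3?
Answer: 96*I*sqrt(6) ≈ 235.15*I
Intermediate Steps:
h(u) = -6*u (h(u) = -2*u*3 = -6*u)
W(J, D) = I*sqrt(6) (W(J, D) = sqrt(-6) = I*sqrt(6))
r(R, l) = 2*l
h(-8)*r(-2 + 5*6, W(3, 3)) = (-6*(-8))*(2*(I*sqrt(6))) = 48*(2*I*sqrt(6)) = 96*I*sqrt(6)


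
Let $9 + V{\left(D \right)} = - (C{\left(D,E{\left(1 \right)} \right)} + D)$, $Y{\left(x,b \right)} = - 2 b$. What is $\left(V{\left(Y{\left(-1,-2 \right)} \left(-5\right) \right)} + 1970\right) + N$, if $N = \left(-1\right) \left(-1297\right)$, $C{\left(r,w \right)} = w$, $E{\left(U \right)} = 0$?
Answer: $3278$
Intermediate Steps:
$V{\left(D \right)} = -9 - D$ ($V{\left(D \right)} = -9 - \left(0 + D\right) = -9 - D$)
$N = 1297$
$\left(V{\left(Y{\left(-1,-2 \right)} \left(-5\right) \right)} + 1970\right) + N = \left(\left(-9 - \left(-2\right) \left(-2\right) \left(-5\right)\right) + 1970\right) + 1297 = \left(\left(-9 - 4 \left(-5\right)\right) + 1970\right) + 1297 = \left(\left(-9 - -20\right) + 1970\right) + 1297 = \left(\left(-9 + 20\right) + 1970\right) + 1297 = \left(11 + 1970\right) + 1297 = 1981 + 1297 = 3278$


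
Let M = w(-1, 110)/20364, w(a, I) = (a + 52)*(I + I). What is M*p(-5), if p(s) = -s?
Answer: 4675/1697 ≈ 2.7549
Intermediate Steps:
w(a, I) = 2*I*(52 + a) (w(a, I) = (52 + a)*(2*I) = 2*I*(52 + a))
M = 935/1697 (M = (2*110*(52 - 1))/20364 = (2*110*51)*(1/20364) = 11220*(1/20364) = 935/1697 ≈ 0.55097)
M*p(-5) = 935*(-1*(-5))/1697 = (935/1697)*5 = 4675/1697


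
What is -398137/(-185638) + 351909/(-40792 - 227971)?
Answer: 41676811589/49892625794 ≈ 0.83533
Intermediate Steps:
-398137/(-185638) + 351909/(-40792 - 227971) = -398137*(-1/185638) + 351909/(-268763) = 398137/185638 + 351909*(-1/268763) = 398137/185638 - 351909/268763 = 41676811589/49892625794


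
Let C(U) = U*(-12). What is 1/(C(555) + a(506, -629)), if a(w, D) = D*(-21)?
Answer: 1/6549 ≈ 0.00015269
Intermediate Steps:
a(w, D) = -21*D
C(U) = -12*U
1/(C(555) + a(506, -629)) = 1/(-12*555 - 21*(-629)) = 1/(-6660 + 13209) = 1/6549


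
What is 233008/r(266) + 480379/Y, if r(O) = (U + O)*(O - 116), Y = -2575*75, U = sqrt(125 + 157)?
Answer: 7657530859/2268381875 - 58252*sqrt(282)/2642775 ≈ 3.0056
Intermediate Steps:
U = sqrt(282) ≈ 16.793
Y = -193125
r(O) = (-116 + O)*(O + sqrt(282)) (r(O) = (sqrt(282) + O)*(O - 116) = (O + sqrt(282))*(-116 + O) = (-116 + O)*(O + sqrt(282)))
233008/r(266) + 480379/Y = 233008/(266**2 - 116*266 - 116*sqrt(282) + 266*sqrt(282)) + 480379/(-193125) = 233008/(70756 - 30856 - 116*sqrt(282) + 266*sqrt(282)) + 480379*(-1/193125) = 233008/(39900 + 150*sqrt(282)) - 480379/193125 = -480379/193125 + 233008/(39900 + 150*sqrt(282))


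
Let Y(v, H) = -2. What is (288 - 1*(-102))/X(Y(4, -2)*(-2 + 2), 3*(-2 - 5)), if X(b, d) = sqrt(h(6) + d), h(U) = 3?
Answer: -65*I*sqrt(2) ≈ -91.924*I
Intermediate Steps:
X(b, d) = sqrt(3 + d)
(288 - 1*(-102))/X(Y(4, -2)*(-2 + 2), 3*(-2 - 5)) = (288 - 1*(-102))/(sqrt(3 + 3*(-2 - 5))) = (288 + 102)/(sqrt(3 + 3*(-7))) = 390/(sqrt(3 - 21)) = 390/(sqrt(-18)) = 390/((3*I*sqrt(2))) = 390*(-I*sqrt(2)/6) = -65*I*sqrt(2)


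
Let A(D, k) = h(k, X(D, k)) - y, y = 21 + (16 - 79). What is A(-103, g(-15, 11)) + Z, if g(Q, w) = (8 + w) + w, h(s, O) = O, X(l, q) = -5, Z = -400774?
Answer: -400737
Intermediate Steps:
y = -42 (y = 21 - 63 = -42)
g(Q, w) = 8 + 2*w
A(D, k) = 37 (A(D, k) = -5 - 1*(-42) = -5 + 42 = 37)
A(-103, g(-15, 11)) + Z = 37 - 400774 = -400737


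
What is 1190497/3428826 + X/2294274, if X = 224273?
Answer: 291693283973/655555528527 ≈ 0.44496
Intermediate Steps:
1190497/3428826 + X/2294274 = 1190497/3428826 + 224273/2294274 = 291693283973/655555528527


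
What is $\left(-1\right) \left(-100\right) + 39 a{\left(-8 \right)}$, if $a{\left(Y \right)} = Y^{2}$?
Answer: $2596$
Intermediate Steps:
$\left(-1\right) \left(-100\right) + 39 a{\left(-8 \right)} = \left(-1\right) \left(-100\right) + 39 \left(-8\right)^{2} = 100 + 39 \cdot 64 = 100 + 2496 = 2596$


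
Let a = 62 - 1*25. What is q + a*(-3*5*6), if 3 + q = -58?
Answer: -3391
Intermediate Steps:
q = -61 (q = -3 - 58 = -61)
a = 37 (a = 62 - 25 = 37)
q + a*(-3*5*6) = -61 + 37*(-3*5*6) = -61 + 37*(-15*6) = -61 + 37*(-90) = -61 - 3330 = -3391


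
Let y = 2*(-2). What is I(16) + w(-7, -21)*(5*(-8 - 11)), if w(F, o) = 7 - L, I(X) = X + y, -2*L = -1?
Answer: -1211/2 ≈ -605.50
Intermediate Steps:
L = 1/2 (L = -1/2*(-1) = 1/2 ≈ 0.50000)
y = -4
I(X) = -4 + X (I(X) = X - 4 = -4 + X)
w(F, o) = 13/2 (w(F, o) = 7 - 1*1/2 = 7 - 1/2 = 13/2)
I(16) + w(-7, -21)*(5*(-8 - 11)) = (-4 + 16) + 13*(5*(-8 - 11))/2 = 12 + 13*(5*(-19))/2 = 12 + (13/2)*(-95) = 12 - 1235/2 = -1211/2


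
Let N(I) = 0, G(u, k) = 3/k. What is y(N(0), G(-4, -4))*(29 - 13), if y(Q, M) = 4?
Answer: 64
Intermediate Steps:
y(N(0), G(-4, -4))*(29 - 13) = 4*(29 - 13) = 4*16 = 64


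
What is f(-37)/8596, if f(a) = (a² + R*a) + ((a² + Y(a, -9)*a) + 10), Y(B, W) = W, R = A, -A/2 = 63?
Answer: 7743/8596 ≈ 0.90077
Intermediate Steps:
A = -126 (A = -2*63 = -126)
R = -126
f(a) = 10 - 135*a + 2*a² (f(a) = (a² - 126*a) + ((a² - 9*a) + 10) = (a² - 126*a) + (10 + a² - 9*a) = 10 - 135*a + 2*a²)
f(-37)/8596 = (10 - 135*(-37) + 2*(-37)²)/8596 = (10 + 4995 + 2*1369)*(1/8596) = (10 + 4995 + 2738)*(1/8596) = 7743*(1/8596) = 7743/8596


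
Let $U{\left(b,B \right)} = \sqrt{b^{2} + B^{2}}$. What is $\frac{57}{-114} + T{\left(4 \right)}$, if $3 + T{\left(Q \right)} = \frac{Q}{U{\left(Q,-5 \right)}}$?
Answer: $- \frac{7}{2} + \frac{4 \sqrt{41}}{41} \approx -2.8753$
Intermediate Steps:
$U{\left(b,B \right)} = \sqrt{B^{2} + b^{2}}$
$T{\left(Q \right)} = -3 + \frac{Q}{\sqrt{25 + Q^{2}}}$ ($T{\left(Q \right)} = -3 + \frac{Q}{\sqrt{\left(-5\right)^{2} + Q^{2}}} = -3 + \frac{Q}{\sqrt{25 + Q^{2}}}$)
$\frac{57}{-114} + T{\left(4 \right)} = \frac{57}{-114} - \left(3 - \frac{4}{\sqrt{25 + 4^{2}}}\right) = 57 \left(- \frac{1}{114}\right) - \left(3 - \frac{4}{\sqrt{25 + 16}}\right) = - \frac{1}{2} - \left(3 - \frac{4}{\sqrt{41}}\right) = - \frac{1}{2} - \left(3 - 4 \frac{\sqrt{41}}{41}\right) = - \frac{1}{2} - \left(3 - \frac{4 \sqrt{41}}{41}\right) = - \frac{7}{2} + \frac{4 \sqrt{41}}{41}$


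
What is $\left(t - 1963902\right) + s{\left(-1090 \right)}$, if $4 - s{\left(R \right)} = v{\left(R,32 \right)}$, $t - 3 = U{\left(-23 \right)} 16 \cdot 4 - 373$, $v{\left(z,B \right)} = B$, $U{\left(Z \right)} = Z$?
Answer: $-1965772$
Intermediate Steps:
$t = -1842$ ($t = 3 - \left(373 + 23 \cdot 16 \cdot 4\right) = 3 - 1845 = -1842$)
$s{\left(R \right)} = -28$ ($s{\left(R \right)} = 4 - 32 = -28$)
$\left(t - 1963902\right) + s{\left(-1090 \right)} = \left(-1842 - 1963902\right) - 28 = -1965744 - 28 = -1965772$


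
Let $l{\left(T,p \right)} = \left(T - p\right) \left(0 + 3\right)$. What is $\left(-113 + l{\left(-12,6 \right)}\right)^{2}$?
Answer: $27889$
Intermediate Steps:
$l{\left(T,p \right)} = - 3 p + 3 T$ ($l{\left(T,p \right)} = \left(T - p\right) 3 = - 3 p + 3 T$)
$\left(-113 + l{\left(-12,6 \right)}\right)^{2} = \left(-113 + \left(\left(-3\right) 6 + 3 \left(-12\right)\right)\right)^{2} = \left(-113 - 54\right)^{2} = \left(-167\right)^{2} = 27889$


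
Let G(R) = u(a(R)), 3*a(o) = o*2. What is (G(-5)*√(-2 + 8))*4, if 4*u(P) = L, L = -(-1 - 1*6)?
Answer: 7*√6 ≈ 17.146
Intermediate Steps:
a(o) = 2*o/3 (a(o) = (o*2)/3 = (2*o)/3 = 2*o/3)
L = 7 (L = -(-1 - 6) = -1*(-7) = 7)
u(P) = 7/4 (u(P) = (¼)*7 = 7/4)
G(R) = 7/4
(G(-5)*√(-2 + 8))*4 = (7*√(-2 + 8)/4)*4 = (7*√6/4)*4 = 7*√6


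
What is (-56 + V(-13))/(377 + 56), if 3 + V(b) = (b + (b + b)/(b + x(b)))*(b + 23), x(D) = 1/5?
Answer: -2699/6928 ≈ -0.38958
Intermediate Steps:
x(D) = ⅕
V(b) = -3 + (23 + b)*(b + 2*b/(⅕ + b)) (V(b) = -3 + (b + (b + b)/(b + ⅕))*(b + 23) = -3 + (b + (2*b)/(⅕ + b))*(23 + b) = -3 + (b + 2*b/(⅕ + b))*(23 + b) = -3 + (23 + b)*(b + 2*b/(⅕ + b)))
(-56 + V(-13))/(377 + 56) = (-56 + (-3 + 5*(-13)³ + 126*(-13)² + 238*(-13))/(1 + 5*(-13)))/(377 + 56) = (-56 + (-3 + 5*(-2197) + 126*169 - 3094)/(1 - 65))/433 = (-56 + (-3 - 10985 + 21294 - 3094)/(-64))*(1/433) = (-56 - 1/64*7212)*(1/433) = (-56 - 1803/16)*(1/433) = -2699/16*1/433 = -2699/6928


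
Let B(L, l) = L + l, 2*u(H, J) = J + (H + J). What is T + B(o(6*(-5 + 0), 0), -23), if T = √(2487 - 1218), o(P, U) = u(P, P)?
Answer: -68 + 3*√141 ≈ -32.377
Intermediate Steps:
u(H, J) = J + H/2 (u(H, J) = (J + (H + J))/2 = (H + 2*J)/2 = J + H/2)
o(P, U) = 3*P/2 (o(P, U) = P + P/2 = 3*P/2)
T = 3*√141 (T = √1269 = 3*√141 ≈ 35.623)
T + B(o(6*(-5 + 0), 0), -23) = 3*√141 + (3*(6*(-5 + 0))/2 - 23) = 3*√141 + (3*(6*(-5))/2 - 23) = 3*√141 + ((3/2)*(-30) - 23) = 3*√141 + (-45 - 23) = 3*√141 - 68 = -68 + 3*√141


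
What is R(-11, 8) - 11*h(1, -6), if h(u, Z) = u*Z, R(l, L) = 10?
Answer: 76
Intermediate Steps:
h(u, Z) = Z*u
R(-11, 8) - 11*h(1, -6) = 10 - (-66) = 10 - 11*(-6) = 10 + 66 = 76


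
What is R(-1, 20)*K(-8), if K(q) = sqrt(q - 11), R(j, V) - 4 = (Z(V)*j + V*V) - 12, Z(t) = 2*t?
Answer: 352*I*sqrt(19) ≈ 1534.3*I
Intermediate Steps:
R(j, V) = -8 + V**2 + 2*V*j (R(j, V) = 4 + (((2*V)*j + V*V) - 12) = 4 + ((2*V*j + V**2) - 12) = 4 + ((V**2 + 2*V*j) - 12) = 4 + (-12 + V**2 + 2*V*j) = -8 + V**2 + 2*V*j)
K(q) = sqrt(-11 + q)
R(-1, 20)*K(-8) = (-8 + 20**2 + 2*20*(-1))*sqrt(-11 - 8) = (-8 + 400 - 40)*sqrt(-19) = 352*(I*sqrt(19)) = 352*I*sqrt(19)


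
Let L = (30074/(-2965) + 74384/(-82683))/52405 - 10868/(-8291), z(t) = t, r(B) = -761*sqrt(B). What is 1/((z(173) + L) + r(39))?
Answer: -1977720641447668378190359130690870175/255911855748491446853505001198486784329526 - 8634273170808899531981090544158975625*sqrt(39)/255911855748491446853505001198486784329526 ≈ -0.00021843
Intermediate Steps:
L = 139602584685233618/106517401679061225 (L = (30074*(-1/2965) + 74384*(-1/82683))*(1/52405) - 10868*(-1/8291) = (-30074/2965 - 74384/82683)*(1/52405) + 10868/8291 = -2707157102/245155095*1/52405 + 10868/8291 = -2707157102/12847352753475 + 10868/8291 = 139602584685233618/106517401679061225 ≈ 1.3106)
1/((z(173) + L) + r(39)) = 1/((173 + 139602584685233618/106517401679061225) - 761*sqrt(39)) = 1/(18567113075162825543/106517401679061225 - 761*sqrt(39))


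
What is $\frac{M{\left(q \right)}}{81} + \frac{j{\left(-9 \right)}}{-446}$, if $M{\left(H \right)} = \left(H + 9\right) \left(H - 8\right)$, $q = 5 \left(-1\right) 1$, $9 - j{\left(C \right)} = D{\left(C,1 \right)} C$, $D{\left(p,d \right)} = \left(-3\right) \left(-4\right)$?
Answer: $- \frac{32669}{36126} \approx -0.90431$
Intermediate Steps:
$D{\left(p,d \right)} = 12$
$j{\left(C \right)} = 9 - 12 C$
$q = -5$ ($q = \left(-5\right) 1 = -5$)
$M{\left(H \right)} = \left(-8 + H\right) \left(9 + H\right)$ ($M{\left(H \right)} = \left(9 + H\right) \left(-8 + H\right) = \left(-8 + H\right) \left(9 + H\right)$)
$\frac{M{\left(q \right)}}{81} + \frac{j{\left(-9 \right)}}{-446} = \frac{-72 - 5 + \left(-5\right)^{2}}{81} + \frac{9 - -108}{-446} = \left(-72 - 5 + 25\right) \frac{1}{81} + \left(9 + 108\right) \left(- \frac{1}{446}\right) = \left(-52\right) \frac{1}{81} + 117 \left(- \frac{1}{446}\right) = - \frac{52}{81} - \frac{117}{446} = - \frac{32669}{36126}$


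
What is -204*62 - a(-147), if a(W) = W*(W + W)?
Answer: -55866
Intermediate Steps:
a(W) = 2*W**2 (a(W) = W*(2*W) = 2*W**2)
-204*62 - a(-147) = -204*62 - 2*(-147)**2 = -12648 - 2*21609 = -12648 - 1*43218 = -12648 - 43218 = -55866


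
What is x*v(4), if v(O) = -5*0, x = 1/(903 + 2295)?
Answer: 0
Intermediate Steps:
x = 1/3198 ≈ 0.00031270
v(O) = 0
x*v(4) = (1/3198)*0 = 0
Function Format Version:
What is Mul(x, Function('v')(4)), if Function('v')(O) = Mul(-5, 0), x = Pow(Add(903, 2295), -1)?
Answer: 0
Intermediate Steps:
x = Rational(1, 3198) (x = Pow(3198, -1) = Rational(1, 3198) ≈ 0.00031270)
Function('v')(O) = 0
Mul(x, Function('v')(4)) = Mul(Rational(1, 3198), 0) = 0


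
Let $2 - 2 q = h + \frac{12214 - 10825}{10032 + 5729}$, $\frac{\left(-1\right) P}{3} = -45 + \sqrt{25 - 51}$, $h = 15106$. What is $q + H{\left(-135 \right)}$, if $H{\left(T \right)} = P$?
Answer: $- \frac{233800063}{31522} - 3 i \sqrt{26} \approx -7417.0 - 15.297 i$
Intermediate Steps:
$P = 135 - 3 i \sqrt{26}$ ($P = - 3 \left(-45 + \sqrt{25 - 51}\right) = - 3 \left(-45 + \sqrt{-26}\right) = - 3 \left(-45 + i \sqrt{26}\right) = 135 - 3 i \sqrt{26} \approx 135.0 - 15.297 i$)
$H{\left(T \right)} = 135 - 3 i \sqrt{26}$
$q = - \frac{238055533}{31522}$ ($q = 1 - \frac{15106 + \frac{12214 - 10825}{10032 + 5729}}{2} = 1 - \frac{15106 + \frac{1389}{15761}}{2} = 1 - \frac{238087055}{31522} = - \frac{238055533}{31522} \approx -7552.0$)
$q + H{\left(-135 \right)} = - \frac{238055533}{31522} + \left(135 - 3 i \sqrt{26}\right) = - \frac{233800063}{31522} - 3 i \sqrt{26}$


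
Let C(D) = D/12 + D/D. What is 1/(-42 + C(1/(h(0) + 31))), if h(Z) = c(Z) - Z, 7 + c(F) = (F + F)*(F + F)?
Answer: -288/11807 ≈ -0.024392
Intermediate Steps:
c(F) = -7 + 4*F² (c(F) = -7 + (F + F)*(F + F) = -7 + (2*F)*(2*F) = -7 + 4*F²)
h(Z) = -7 - Z + 4*Z² (h(Z) = (-7 + 4*Z²) - Z = -7 - Z + 4*Z²)
C(D) = 1 + D/12 (C(D) = D*(1/12) + 1 = D/12 + 1 = 1 + D/12)
1/(-42 + C(1/(h(0) + 31))) = 1/(-42 + (1 + 1/(12*((-7 - 1*0 + 4*0²) + 31)))) = 1/(-42 + (1 + 1/(12*((-7 + 0 + 4*0) + 31)))) = 1/(-42 + (1 + 1/(12*((-7 + 0 + 0) + 31)))) = 1/(-42 + (1 + 1/(12*(-7 + 31)))) = 1/(-42 + (1 + (1/12)/24)) = 1/(-42 + (1 + (1/12)*(1/24))) = 1/(-42 + (1 + 1/288)) = 1/(-42 + 289/288) = 1/(-11807/288) = -288/11807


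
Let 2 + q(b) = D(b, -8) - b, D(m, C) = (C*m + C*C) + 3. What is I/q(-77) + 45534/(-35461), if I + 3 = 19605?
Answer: 330295875/13439719 ≈ 24.576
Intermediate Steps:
I = 19602 (I = -3 + 19605 = 19602)
D(m, C) = 3 + C² + C*m (D(m, C) = (C*m + C²) + 3 = (C² + C*m) + 3 = 3 + C² + C*m)
q(b) = 65 - 9*b (q(b) = -2 + ((3 + (-8)² - 8*b) - b) = -2 + ((3 + 64 - 8*b) - b) = -2 + ((67 - 8*b) - b) = -2 + (67 - 9*b) = 65 - 9*b)
I/q(-77) + 45534/(-35461) = 19602/(65 - 9*(-77)) + 45534/(-35461) = 19602/(65 + 693) + 45534*(-1/35461) = 19602/758 - 45534/35461 = 19602*(1/758) - 45534/35461 = 9801/379 - 45534/35461 = 330295875/13439719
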